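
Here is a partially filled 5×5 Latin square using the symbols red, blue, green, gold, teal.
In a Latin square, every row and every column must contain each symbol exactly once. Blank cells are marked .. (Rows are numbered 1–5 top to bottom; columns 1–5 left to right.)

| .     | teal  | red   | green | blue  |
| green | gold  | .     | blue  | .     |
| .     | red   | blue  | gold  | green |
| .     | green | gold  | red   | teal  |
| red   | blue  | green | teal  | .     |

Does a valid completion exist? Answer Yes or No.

Yes

No row or column among the givens repeats a symbol, and propagating forced cells runs into no contradiction.
One valid completion exists (for instance, gold teal red green blue / green gold teal blue red / teal red blue gold green / blue green gold red teal / red blue green teal gold).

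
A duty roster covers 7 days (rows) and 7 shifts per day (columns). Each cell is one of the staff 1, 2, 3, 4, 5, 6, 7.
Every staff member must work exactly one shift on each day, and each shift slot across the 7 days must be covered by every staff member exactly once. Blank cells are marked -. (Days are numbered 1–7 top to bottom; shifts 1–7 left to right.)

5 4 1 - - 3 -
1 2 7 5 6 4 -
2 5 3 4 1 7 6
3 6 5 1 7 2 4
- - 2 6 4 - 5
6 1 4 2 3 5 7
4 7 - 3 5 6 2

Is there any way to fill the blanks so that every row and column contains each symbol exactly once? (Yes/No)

No

Day 1, shift 7: day 1 together with shift 7 already contain {1, 2, 3, 4, 5, 6, 7} — every symbol — so nothing can go there. The grid has no valid completion.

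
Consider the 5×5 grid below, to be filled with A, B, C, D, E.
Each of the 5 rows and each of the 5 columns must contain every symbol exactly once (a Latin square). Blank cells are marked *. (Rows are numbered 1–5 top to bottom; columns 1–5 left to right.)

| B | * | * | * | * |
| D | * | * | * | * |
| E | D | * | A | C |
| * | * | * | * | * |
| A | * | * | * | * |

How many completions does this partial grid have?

56

Row 1, column 2: eliminating its row and column leaves {A, C, E}.
Row 1, column 3: eliminating its row and column leaves {A, C, D, E}.
Row 1, column 4: eliminating its row and column leaves {C, D, E}.
Row 1, column 5: eliminating its row and column leaves {A, D, E}.
Row 2, column 2: eliminating its row and column leaves {A, B, C, E}.
Row 2, column 3: eliminating its row and column leaves {A, B, C, E}.
Row 2, column 4: eliminating its row and column leaves {B, C, E}.
Row 2, column 5: eliminating its row and column leaves {A, B, E}.
Row 3, column 3: eliminating its row and column leaves {B}.
Row 4, column 1: eliminating its row and column leaves {C}.
Row 4, column 2: eliminating its row and column leaves {A, B, C, E}.
Row 4, column 3: eliminating its row and column leaves {A, B, C, D, E}.
Row 4, column 4: eliminating its row and column leaves {B, C, D, E}.
Row 4, column 5: eliminating its row and column leaves {A, B, D, E}.
Row 5, column 2: eliminating its row and column leaves {B, C, E}.
Row 5, column 3: eliminating its row and column leaves {B, C, D, E}.
Row 5, column 4: eliminating its row and column leaves {B, C, D, E}.
Row 5, column 5: eliminating its row and column leaves {B, D, E}.
Enumerating the assignments across these blanks that avoid any row or column repeat gives 56 completions.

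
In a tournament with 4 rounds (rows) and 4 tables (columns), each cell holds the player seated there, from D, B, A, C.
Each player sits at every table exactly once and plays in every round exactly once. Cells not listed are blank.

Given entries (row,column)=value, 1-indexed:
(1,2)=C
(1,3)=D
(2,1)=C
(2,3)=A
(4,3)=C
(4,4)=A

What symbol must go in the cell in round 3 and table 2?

A

Round 1, table 4: round 1 has {D, C} and table 4 has {A}, leaving only B.
Round 1, table 1: round 1 has {D, B, C} and table 1 has {C}, leaving only A.
Round 2, table 4: round 2 has {A, C} and table 4 has {B, A}, leaving only D.
Round 2, table 2: round 2 has {D, A, C} and table 2 has {C}, leaving only B.
Round 3, table 3: round 3 has {} and table 3 has {D, A, C}, leaving only B.
Round 3, table 1: round 3 has {B} and table 1 has {A, C}, leaving only D.
Round 3 already has {D, B} and table 2 already has {B, C}, so round 3, table 2 must be A.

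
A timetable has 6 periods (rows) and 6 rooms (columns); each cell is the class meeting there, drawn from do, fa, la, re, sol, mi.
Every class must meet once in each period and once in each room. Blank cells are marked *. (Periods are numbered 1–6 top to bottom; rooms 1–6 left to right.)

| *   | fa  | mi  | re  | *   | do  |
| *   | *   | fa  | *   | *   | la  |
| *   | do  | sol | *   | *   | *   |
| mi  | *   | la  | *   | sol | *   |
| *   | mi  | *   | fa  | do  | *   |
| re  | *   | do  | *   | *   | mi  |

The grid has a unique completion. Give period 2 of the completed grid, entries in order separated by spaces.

Period 1, room 5: period 1 has {do, fa, re, mi} and room 5 has {do, sol}, leaving only la.
Period 1, room 1: period 1 has {do, fa, la, re, mi} and room 1 has {re, mi}, leaving only sol.
Period 2, room 1: period 2 has {fa, la} and room 1 has {re, sol, mi}, leaving only do.
Period 4, room 2: period 4 has {la, sol, mi} and room 2 has {do, fa, mi}, leaving only re.
Period 2, room 2: period 2 has {do, fa, la} and room 2 has {do, fa, re, mi}, leaving only sol.
Period 2, room 4: period 2 has {do, fa, la, sol} and room 4 has {fa, re}, leaving only mi.
Period 2, room 5: period 2 has {do, fa, la, sol, mi} and room 5 has {do, la, sol}, leaving only re.
So period 2 reads: do sol fa mi re la.

do sol fa mi re la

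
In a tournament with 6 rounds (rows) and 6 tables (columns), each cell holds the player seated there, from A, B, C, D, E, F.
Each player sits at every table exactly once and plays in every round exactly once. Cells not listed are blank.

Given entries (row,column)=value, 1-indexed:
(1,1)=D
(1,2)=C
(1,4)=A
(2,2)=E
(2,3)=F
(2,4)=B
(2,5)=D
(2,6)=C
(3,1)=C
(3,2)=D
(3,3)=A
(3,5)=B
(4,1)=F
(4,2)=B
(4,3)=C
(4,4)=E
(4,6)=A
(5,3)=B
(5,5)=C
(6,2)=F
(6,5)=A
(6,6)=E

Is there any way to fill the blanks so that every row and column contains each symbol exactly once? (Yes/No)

Round 4, table 5: round 4 together with table 5 already contain {A, B, C, D, E, F} — every symbol — so nothing can go there. The grid has no valid completion.

No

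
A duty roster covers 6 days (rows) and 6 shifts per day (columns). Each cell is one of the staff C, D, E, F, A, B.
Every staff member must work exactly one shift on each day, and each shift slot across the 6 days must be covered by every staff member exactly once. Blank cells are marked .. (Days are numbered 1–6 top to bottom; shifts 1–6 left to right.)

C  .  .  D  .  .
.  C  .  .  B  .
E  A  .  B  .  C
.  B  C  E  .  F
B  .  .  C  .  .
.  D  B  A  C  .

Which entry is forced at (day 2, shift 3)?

Day 2, shift 4: day 2 has {C, B} and shift 4 has {C, D, E, A, B}, leaving only F.
Day 6, shift 1: day 6 has {C, D, A, B} and shift 1 has {C, E, B}, leaving only F.
Day 6, shift 6: day 6 has {C, D, F, A, B} and shift 6 has {C, F}, leaving only E.
Day 2, shift 3 is narrowed to {D, E, A}.
If it were D, then day 2, shift 6 would be left with no valid symbol.
If it were A, then day 2, shift 6 would be left with no valid symbol.
So day 2, shift 3 must be E.

E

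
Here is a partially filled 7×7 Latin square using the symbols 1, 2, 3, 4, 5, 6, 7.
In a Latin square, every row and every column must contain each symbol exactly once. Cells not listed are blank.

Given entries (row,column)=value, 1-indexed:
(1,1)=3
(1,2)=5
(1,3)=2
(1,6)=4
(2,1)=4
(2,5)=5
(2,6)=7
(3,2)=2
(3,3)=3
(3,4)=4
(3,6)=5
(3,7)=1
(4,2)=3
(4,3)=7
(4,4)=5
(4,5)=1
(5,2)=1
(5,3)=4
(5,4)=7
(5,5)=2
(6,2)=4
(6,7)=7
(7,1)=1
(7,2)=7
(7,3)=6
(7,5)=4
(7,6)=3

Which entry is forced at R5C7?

3

Row 1, column 7: row 1 has {2, 3, 4, 5} and column 7 has {1, 7}, leaving only 6.
Row 1, column 4: row 1 has {2, 3, 4, 5, 6} and column 4 has {4, 5, 7}, leaving only 1.
Row 1, column 5: row 1 has {1, 2, 3, 4, 5, 6} and column 5 has {1, 2, 4, 5}, leaving only 7.
Row 2, column 2: row 2 has {4, 5, 7} and column 2 has {1, 2, 3, 4, 5, 7}, leaving only 6.
Row 2, column 3: row 2 has {4, 5, 6, 7} and column 3 has {2, 3, 4, 6, 7}, leaving only 1.
Row 3, column 5: row 3 has {1, 2, 3, 4, 5} and column 5 has {1, 2, 4, 5, 7}, leaving only 6.
Row 3, column 1: row 3 has {1, 2, 3, 4, 5, 6} and column 1 has {1, 3, 4}, leaving only 7.
Row 5, column 6: row 5 has {1, 2, 4, 7} and column 6 has {3, 4, 5, 7}, leaving only 6.
Row 4, column 6: row 4 has {1, 3, 5, 7} and column 6 has {3, 4, 5, 6, 7}, leaving only 2.
Row 4, column 1: row 4 has {1, 2, 3, 5, 7} and column 1 has {1, 3, 4, 7}, leaving only 6.
Row 4, column 7: row 4 has {1, 2, 3, 5, 6, 7} and column 7 has {1, 6, 7}, leaving only 4.
Row 5, column 1: row 5 has {1, 2, 4, 6, 7} and column 1 has {1, 3, 4, 6, 7}, leaving only 5.
Row 5 already has {1, 2, 4, 5, 6, 7} and column 7 already has {1, 4, 6, 7}, so row 5, column 7 must be 3.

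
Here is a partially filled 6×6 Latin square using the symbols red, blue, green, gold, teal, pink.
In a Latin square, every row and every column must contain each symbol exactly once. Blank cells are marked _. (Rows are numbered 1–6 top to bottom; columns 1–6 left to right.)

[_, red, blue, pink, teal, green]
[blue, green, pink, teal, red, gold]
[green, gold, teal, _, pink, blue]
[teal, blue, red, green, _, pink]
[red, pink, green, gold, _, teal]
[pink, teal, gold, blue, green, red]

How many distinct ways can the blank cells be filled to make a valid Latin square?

1

Row 1, column 1: eliminating its row and column leaves {gold}.
Row 3, column 4: eliminating its row and column leaves {red}.
Row 4, column 5: eliminating its row and column leaves {gold}.
Row 5, column 5: eliminating its row and column leaves {blue}.
Only one assignment across all blanks avoids any row or column repeat, giving 1 completion.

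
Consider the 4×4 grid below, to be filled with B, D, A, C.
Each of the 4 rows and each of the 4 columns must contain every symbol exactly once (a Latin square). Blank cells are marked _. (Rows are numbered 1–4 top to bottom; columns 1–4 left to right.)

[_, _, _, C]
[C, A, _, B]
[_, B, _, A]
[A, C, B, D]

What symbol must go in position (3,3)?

Row 1, column 2: row 1 has {C} and column 2 has {B, A, C}, leaving only D.
Row 1, column 1: row 1 has {D, C} and column 1 has {A, C}, leaving only B.
Row 1, column 3: row 1 has {B, D, C} and column 3 has {B}, leaving only A.
Row 2, column 3: row 2 has {B, A, C} and column 3 has {B, A}, leaving only D.
Row 3 already has {B, A} and column 3 already has {B, D, A}, so row 3, column 3 must be C.

C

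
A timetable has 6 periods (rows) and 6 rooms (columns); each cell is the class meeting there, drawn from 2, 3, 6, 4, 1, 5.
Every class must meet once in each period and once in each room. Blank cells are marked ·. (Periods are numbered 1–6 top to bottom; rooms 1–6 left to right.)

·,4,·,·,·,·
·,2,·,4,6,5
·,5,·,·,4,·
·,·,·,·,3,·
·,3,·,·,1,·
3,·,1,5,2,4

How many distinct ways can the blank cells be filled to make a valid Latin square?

Period 1, room 1: eliminating its period and room leaves {2, 6, 1, 5}.
Period 1, room 3: eliminating its period and room leaves {2, 3, 6, 5}.
Period 1, room 4: eliminating its period and room leaves {2, 3, 6, 1}.
Period 1, room 5: eliminating its period and room leaves {5}.
Period 1, room 6: eliminating its period and room leaves {2, 3, 6, 1}.
Period 2, room 1: eliminating its period and room leaves {1}.
Period 2, room 3: eliminating its period and room leaves {3}.
Period 3, room 1: eliminating its period and room leaves {2, 6, 1}.
Period 3, room 3: eliminating its period and room leaves {2, 3, 6}.
Period 3, room 4: eliminating its period and room leaves {2, 3, 6, 1}.
Period 3, room 6: eliminating its period and room leaves {2, 3, 6, 1}.
Period 4, room 1: eliminating its period and room leaves {2, 6, 4, 1, 5}.
Period 4, room 2: eliminating its period and room leaves {6, 1}.
Period 4, room 3: eliminating its period and room leaves {2, 6, 4, 5}.
Period 4, room 4: eliminating its period and room leaves {2, 6, 1}.
Period 4, room 6: eliminating its period and room leaves {2, 6, 1}.
Period 5, room 1: eliminating its period and room leaves {2, 6, 4, 5}.
Period 5, room 3: eliminating its period and room leaves {2, 6, 4, 5}.
Period 5, room 4: eliminating its period and room leaves {2, 6}.
Period 5, room 6: eliminating its period and room leaves {2, 6}.
Period 6, room 2: eliminating its period and room leaves {6}.
Enumerating the assignments across these blanks that avoid any period or room repeat gives 16 completions.

16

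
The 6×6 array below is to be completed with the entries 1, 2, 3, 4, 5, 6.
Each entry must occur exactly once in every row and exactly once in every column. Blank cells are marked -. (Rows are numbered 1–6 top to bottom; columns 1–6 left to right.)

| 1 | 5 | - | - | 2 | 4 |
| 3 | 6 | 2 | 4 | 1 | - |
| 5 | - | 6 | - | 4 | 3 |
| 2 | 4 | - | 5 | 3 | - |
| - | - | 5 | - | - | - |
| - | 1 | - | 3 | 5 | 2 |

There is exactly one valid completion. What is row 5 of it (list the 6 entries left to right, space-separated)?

4 3 5 2 6 1

Row 5, column 5: row 5 has {5} and column 5 has {1, 2, 3, 4, 5}, leaving only 6.
Row 5, column 1: row 5 has {5, 6} and column 1 has {1, 2, 3, 5}, leaving only 4.
Row 5, column 6: row 5 has {4, 5, 6} and column 6 has {2, 3, 4}, leaving only 1.
Row 5, column 4: row 5 has {1, 4, 5, 6} and column 4 has {3, 4, 5}, leaving only 2.
Row 5, column 2: row 5 has {1, 2, 4, 5, 6} and column 2 has {1, 4, 5, 6}, leaving only 3.
So row 5 reads: 4 3 5 2 6 1.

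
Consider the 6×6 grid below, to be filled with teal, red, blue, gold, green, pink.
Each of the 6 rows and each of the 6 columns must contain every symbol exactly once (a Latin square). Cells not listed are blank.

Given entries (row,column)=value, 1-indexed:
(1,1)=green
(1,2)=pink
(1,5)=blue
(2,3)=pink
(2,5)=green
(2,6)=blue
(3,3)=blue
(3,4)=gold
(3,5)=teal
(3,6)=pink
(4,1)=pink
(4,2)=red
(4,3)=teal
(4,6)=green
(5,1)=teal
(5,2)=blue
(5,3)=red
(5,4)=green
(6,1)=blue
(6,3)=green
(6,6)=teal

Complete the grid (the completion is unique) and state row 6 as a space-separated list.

blue gold green pink red teal

Row 6, column 2: row 6 has {teal, blue, green} and column 2 has {red, blue, pink}, leaving only gold.
Row 1, column 3: row 1 has {blue, green, pink} and column 3 has {teal, red, blue, green, pink}, leaving only gold.
Row 1, column 6: row 1 has {blue, gold, green, pink} and column 6 has {teal, blue, green, pink}, leaving only red.
Row 1, column 4: row 1 has {red, blue, gold, green, pink} and column 4 has {gold, green}, leaving only teal.
Row 2, column 2: row 2 has {blue, green, pink} and column 2 has {red, blue, gold, pink}, leaving only teal.
Row 2, column 4: row 2 has {teal, blue, green, pink} and column 4 has {teal, gold, green}, leaving only red.
Row 6, column 4: row 6 has {teal, blue, gold, green} and column 4 has {teal, red, gold, green}, leaving only pink.
Row 6, column 5: row 6 has {teal, blue, gold, green, pink} and column 5 has {teal, blue, green}, leaving only red.
So row 6 reads: blue gold green pink red teal.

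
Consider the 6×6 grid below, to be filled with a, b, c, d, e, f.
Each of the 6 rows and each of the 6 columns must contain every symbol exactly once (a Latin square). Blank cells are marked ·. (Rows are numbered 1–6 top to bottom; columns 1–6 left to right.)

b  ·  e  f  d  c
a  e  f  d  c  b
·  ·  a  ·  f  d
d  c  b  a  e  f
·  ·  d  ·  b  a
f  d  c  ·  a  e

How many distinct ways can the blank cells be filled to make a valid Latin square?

2

Row 1, column 2: eliminating its row and column leaves {a}.
Row 3, column 1: eliminating its row and column leaves {c, e}.
Row 3, column 2: eliminating its row and column leaves {b}.
Row 3, column 4: eliminating its row and column leaves {b, c, e}.
Row 5, column 1: eliminating its row and column leaves {c, e}.
Row 5, column 2: eliminating its row and column leaves {f}.
Row 5, column 4: eliminating its row and column leaves {c, e}.
Row 6, column 4: eliminating its row and column leaves {b}.
Enumerating the assignments across these blanks that avoid any row or column repeat gives 2 completions.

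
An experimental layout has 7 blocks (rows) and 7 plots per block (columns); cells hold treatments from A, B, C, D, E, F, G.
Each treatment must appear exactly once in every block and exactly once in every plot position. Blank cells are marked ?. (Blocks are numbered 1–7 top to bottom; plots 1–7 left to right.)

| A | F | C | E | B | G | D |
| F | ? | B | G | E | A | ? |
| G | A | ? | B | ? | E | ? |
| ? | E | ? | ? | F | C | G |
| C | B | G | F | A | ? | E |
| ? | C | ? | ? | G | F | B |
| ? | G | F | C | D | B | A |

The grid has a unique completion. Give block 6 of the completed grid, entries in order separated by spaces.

Block 2, plot 2: block 2 has {A, B, E, F, G} and plot 2 has {A, B, C, E, F, G}, leaving only D.
Block 2, plot 7: block 2 has {A, B, D, E, F, G} and plot 7 has {A, B, D, E, G}, leaving only C.
Block 3, plot 3: block 3 has {A, B, E, G} and plot 3 has {B, C, F, G}, leaving only D.
Block 3, plot 5: block 3 has {A, B, D, E, G} and plot 5 has {A, B, D, E, F, G}, leaving only C.
Block 3, plot 7: block 3 has {A, B, C, D, E, G} and plot 7 has {A, B, C, D, E, G}, leaving only F.
Block 4, plot 3: block 4 has {C, E, F, G} and plot 3 has {B, C, D, F, G}, leaving only A.
Block 6, plot 3: block 6 has {B, C, F, G} and plot 3 has {A, B, C, D, F, G}, leaving only E.
Block 6, plot 1: block 6 has {B, C, E, F, G} and plot 1 has {A, C, F, G}, leaving only D.
Block 6, plot 4: block 6 has {B, C, D, E, F, G} and plot 4 has {B, C, E, F, G}, leaving only A.
So block 6 reads: D C E A G F B.

D C E A G F B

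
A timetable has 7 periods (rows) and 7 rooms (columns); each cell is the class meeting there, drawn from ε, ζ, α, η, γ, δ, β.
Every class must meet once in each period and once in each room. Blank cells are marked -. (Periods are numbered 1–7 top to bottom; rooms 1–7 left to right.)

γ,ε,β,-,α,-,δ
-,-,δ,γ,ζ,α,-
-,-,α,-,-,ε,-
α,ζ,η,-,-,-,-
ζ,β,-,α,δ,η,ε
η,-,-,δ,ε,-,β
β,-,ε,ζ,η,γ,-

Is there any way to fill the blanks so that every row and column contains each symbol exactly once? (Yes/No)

No

Period 1, room 4: period 1 has {ε, α, γ, δ, β} and room 4 has {ζ, α, γ, δ}, so it must be η.
Period 1, room 6: period 1 has {ε, α, η, γ, δ, β} and room 6 has {ε, α, η, γ}, so it must be ζ.
Now period 6, room 6: period 6 together with room 6 already contain {ε, ζ, α, η, γ, δ, β} — every symbol — so nothing can go there. The grid has no valid completion.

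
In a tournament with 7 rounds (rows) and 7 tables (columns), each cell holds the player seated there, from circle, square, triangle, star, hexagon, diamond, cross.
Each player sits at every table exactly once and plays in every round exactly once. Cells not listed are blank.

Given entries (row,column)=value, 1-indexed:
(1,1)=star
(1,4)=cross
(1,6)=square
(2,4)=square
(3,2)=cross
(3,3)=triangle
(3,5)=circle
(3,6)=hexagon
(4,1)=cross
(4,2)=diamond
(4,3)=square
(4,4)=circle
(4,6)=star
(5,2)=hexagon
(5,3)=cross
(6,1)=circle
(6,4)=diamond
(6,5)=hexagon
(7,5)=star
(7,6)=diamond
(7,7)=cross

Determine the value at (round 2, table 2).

star

Round 3, table 4: round 3 has {circle, triangle, hexagon, cross} and table 4 has {circle, square, diamond, cross}, leaving only star.
Round 4, table 5: round 4 has {circle, square, star, diamond, cross} and table 5 has {circle, star, hexagon}, leaving only triangle.
Round 1, table 5: round 1 has {square, star, cross} and table 5 has {circle, triangle, star, hexagon}, leaving only diamond.
Round 2, table 5: round 2 has {square} and table 5 has {circle, triangle, star, hexagon, diamond}, leaving only cross.
Round 4, table 7: round 4 has {circle, square, triangle, star, diamond, cross} and table 7 has {cross}, leaving only hexagon.
Round 5, table 4: round 5 has {hexagon, cross} and table 4 has {circle, square, star, diamond, cross}, leaving only triangle.
Round 5, table 5: round 5 has {triangle, hexagon, cross} and table 5 has {circle, triangle, star, hexagon, diamond, cross}, leaving only square.
Round 5, table 1: round 5 has {square, triangle, hexagon, cross} and table 1 has {circle, star, cross}, leaving only diamond.
Round 3, table 1: round 3 has {circle, triangle, star, hexagon, cross} and table 1 has {circle, star, diamond, cross}, leaving only square.
Round 3, table 7: round 3 has {circle, square, triangle, star, hexagon, cross} and table 7 has {hexagon, cross}, leaving only diamond.
Round 5, table 6: round 5 has {square, triangle, hexagon, diamond, cross} and table 6 has {square, star, hexagon, diamond}, leaving only circle.
Round 2, table 6: round 2 has {square, cross} and table 6 has {circle, square, star, hexagon, diamond}, leaving only triangle.
Round 2, table 1: round 2 has {square, triangle, cross} and table 1 has {circle, square, star, diamond, cross}, leaving only hexagon.
Round 5, table 7: round 5 has {circle, square, triangle, hexagon, diamond, cross} and table 7 has {hexagon, diamond, cross}, leaving only star.
Round 2, table 7: round 2 has {square, triangle, hexagon, cross} and table 7 has {star, hexagon, diamond, cross}, leaving only circle.
Round 2 already has {circle, square, triangle, hexagon, cross} and table 2 already has {hexagon, diamond, cross}, so round 2, table 2 must be star.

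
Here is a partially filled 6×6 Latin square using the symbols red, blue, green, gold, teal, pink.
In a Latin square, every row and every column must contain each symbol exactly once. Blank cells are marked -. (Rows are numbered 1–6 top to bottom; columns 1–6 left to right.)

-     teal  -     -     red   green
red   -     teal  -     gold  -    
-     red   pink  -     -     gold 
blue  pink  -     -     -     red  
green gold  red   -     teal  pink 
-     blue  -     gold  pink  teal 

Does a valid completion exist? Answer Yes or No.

No

Row 6, column 1: row 6 together with column 1 already contain {red, blue, green, gold, teal, pink} — every symbol — so nothing can go there. The grid has no valid completion.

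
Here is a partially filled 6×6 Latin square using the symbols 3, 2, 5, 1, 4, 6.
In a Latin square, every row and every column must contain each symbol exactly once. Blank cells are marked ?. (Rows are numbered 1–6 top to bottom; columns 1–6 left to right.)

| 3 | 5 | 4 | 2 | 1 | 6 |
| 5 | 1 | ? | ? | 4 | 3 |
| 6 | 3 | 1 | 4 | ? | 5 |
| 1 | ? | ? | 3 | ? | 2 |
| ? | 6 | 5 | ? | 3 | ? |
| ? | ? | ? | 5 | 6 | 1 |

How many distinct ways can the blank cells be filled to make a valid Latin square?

1

Row 2, column 3: eliminating its row and column leaves {2, 6}.
Row 2, column 4: eliminating its row and column leaves {6}.
Row 3, column 5: eliminating its row and column leaves {2}.
Row 4, column 2: eliminating its row and column leaves {4}.
Row 4, column 3: eliminating its row and column leaves {6}.
Row 4, column 5: eliminating its row and column leaves {5}.
Row 5, column 1: eliminating its row and column leaves {2, 4}.
Row 5, column 4: eliminating its row and column leaves {1}.
Row 5, column 6: eliminating its row and column leaves {4}.
Row 6, column 1: eliminating its row and column leaves {2, 4}.
Row 6, column 2: eliminating its row and column leaves {2, 4}.
Row 6, column 3: eliminating its row and column leaves {3, 2}.
Only one assignment across all blanks avoids any row or column repeat, giving 1 completion.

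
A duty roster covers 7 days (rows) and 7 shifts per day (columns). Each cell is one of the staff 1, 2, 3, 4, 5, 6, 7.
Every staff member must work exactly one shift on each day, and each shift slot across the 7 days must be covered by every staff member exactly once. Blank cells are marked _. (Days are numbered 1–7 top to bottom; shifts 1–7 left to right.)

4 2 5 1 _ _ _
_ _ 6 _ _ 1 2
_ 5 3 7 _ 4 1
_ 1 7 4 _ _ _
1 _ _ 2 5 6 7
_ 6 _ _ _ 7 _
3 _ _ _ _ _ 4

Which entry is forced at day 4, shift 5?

6

Day 1, shift 6: day 1 has {1, 2, 4, 5} and shift 6 has {1, 4, 6, 7}, leaving only 3.
Day 1, shift 7: day 1 has {1, 2, 3, 4, 5} and shift 7 has {1, 2, 4, 7}, leaving only 6.
Day 1, shift 5: day 1 has {1, 2, 3, 4, 5, 6} and shift 5 has {5}, leaving only 7.
Day 5, shift 3: day 5 has {1, 2, 5, 6, 7} and shift 3 has {3, 5, 6, 7}, leaving only 4.
Day 5, shift 2: day 5 has {1, 2, 4, 5, 6, 7} and shift 2 has {1, 2, 5, 6}, leaving only 3.
Day 7, shift 2: day 7 has {3, 4} and shift 2 has {1, 2, 3, 5, 6}, leaving only 7.
Day 2, shift 2: day 2 has {1, 2, 6} and shift 2 has {1, 2, 3, 5, 6, 7}, leaving only 4.
Day 2, shift 5: day 2 has {1, 2, 4, 6} and shift 5 has {5, 7}, leaving only 3.
Day 2, shift 4: day 2 has {1, 2, 3, 4, 6} and shift 4 has {1, 2, 4, 7}, leaving only 5.
Day 2, shift 1: day 2 has {1, 2, 3, 4, 5, 6} and shift 1 has {1, 3, 4}, leaving only 7.
Day 6, shift 4: day 6 has {6, 7} and shift 4 has {1, 2, 4, 5, 7}, leaving only 3.
Day 6, shift 7: day 6 has {3, 6, 7} and shift 7 has {1, 2, 4, 6, 7}, leaving only 5.
Day 4, shift 7: day 4 has {1, 4, 7} and shift 7 has {1, 2, 4, 5, 6, 7}, leaving only 3.
Day 6, shift 1: day 6 has {3, 5, 6, 7} and shift 1 has {1, 3, 4, 7}, leaving only 2.
Day 3, shift 1: day 3 has {1, 3, 4, 5, 7} and shift 1 has {1, 2, 3, 4, 7}, leaving only 6.
Day 3, shift 5: day 3 has {1, 3, 4, 5, 6, 7} and shift 5 has {3, 5, 7}, leaving only 2.
Day 4 already has {1, 3, 4, 7} and shift 5 already has {2, 3, 5, 7}, so day 4, shift 5 must be 6.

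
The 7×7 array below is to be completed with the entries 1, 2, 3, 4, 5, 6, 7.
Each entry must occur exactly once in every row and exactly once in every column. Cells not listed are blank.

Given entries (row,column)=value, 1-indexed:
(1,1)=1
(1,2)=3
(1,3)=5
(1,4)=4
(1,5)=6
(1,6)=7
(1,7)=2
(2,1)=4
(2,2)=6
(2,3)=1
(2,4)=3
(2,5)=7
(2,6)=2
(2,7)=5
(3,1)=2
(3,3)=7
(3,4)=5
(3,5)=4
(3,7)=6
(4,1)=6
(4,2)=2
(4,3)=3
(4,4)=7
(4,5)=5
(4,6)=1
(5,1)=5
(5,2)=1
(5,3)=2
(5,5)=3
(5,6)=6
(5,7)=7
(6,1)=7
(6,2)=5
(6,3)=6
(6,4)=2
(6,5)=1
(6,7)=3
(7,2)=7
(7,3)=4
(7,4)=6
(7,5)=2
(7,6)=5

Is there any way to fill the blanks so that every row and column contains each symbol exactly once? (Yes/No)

Row 3, column 2: row 3 together with column 2 already contain {1, 2, 3, 4, 5, 6, 7} — every symbol — so nothing can go there. The grid has no valid completion.

No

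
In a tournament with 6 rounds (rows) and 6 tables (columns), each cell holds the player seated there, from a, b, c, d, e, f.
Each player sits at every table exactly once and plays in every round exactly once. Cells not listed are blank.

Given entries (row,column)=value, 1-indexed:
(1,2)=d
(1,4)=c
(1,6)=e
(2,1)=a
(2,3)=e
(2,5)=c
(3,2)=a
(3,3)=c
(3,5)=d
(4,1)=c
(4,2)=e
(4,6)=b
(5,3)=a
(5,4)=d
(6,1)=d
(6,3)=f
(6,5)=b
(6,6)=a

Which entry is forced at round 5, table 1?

b

Round 1, table 3: round 1 has {c, d, e} and table 3 has {a, c, e, f}, leaving only b.
Round 1, table 1: round 1 has {b, c, d, e} and table 1 has {a, c, d}, leaving only f.
Round 1, table 5: round 1 has {b, c, d, e, f} and table 5 has {b, c, d}, leaving only a.
Round 3, table 6: round 3 has {a, c, d} and table 6 has {a, b, e}, leaving only f.
Round 2, table 6: round 2 has {a, c, e} and table 6 has {a, b, e, f}, leaving only d.
Round 4, table 3: round 4 has {b, c, e} and table 3 has {a, b, c, e, f}, leaving only d.
Round 4, table 5: round 4 has {b, c, d, e} and table 5 has {a, b, c, d}, leaving only f.
Round 4, table 4: round 4 has {b, c, d, e, f} and table 4 has {c, d}, leaving only a.
Round 5, table 5: round 5 has {a, d} and table 5 has {a, b, c, d, f}, leaving only e.
Round 5 already has {a, d, e} and table 1 already has {a, c, d, f}, so round 5, table 1 must be b.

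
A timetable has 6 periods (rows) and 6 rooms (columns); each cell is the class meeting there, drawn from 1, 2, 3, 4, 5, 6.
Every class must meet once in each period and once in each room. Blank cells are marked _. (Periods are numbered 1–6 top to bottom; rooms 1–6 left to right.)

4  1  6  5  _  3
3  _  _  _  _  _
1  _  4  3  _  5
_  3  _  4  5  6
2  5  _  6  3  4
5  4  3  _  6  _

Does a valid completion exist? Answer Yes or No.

Period 4, room 1: period 4 together with room 1 already contain {1, 2, 3, 4, 5, 6} — every symbol — so nothing can go there. The grid has no valid completion.

No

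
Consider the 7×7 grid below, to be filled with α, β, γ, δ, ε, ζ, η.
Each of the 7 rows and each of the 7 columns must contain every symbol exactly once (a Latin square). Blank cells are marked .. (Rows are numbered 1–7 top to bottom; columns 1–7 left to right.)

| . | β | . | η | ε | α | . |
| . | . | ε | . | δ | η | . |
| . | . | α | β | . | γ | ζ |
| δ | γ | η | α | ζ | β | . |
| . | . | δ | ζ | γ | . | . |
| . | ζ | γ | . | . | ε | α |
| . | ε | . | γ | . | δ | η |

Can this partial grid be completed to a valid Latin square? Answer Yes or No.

No

Row 2, column 4: row 2 together with column 4 already contain {α, β, γ, δ, ε, ζ, η} — every symbol — so nothing can go there. The grid has no valid completion.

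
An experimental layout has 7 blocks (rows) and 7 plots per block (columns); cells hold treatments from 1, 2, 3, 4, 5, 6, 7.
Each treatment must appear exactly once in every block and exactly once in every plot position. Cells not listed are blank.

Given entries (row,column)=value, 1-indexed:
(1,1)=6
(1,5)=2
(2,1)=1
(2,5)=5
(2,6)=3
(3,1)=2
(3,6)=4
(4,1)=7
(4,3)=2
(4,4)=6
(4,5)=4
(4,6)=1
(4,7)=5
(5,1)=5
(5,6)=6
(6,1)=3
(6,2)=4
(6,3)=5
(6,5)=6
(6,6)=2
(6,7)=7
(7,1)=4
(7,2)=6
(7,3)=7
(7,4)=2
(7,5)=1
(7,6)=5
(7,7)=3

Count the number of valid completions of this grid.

Block 1, plot 2: eliminating its block and plot leaves {1, 3, 5, 7}.
Block 1, plot 3: eliminating its block and plot leaves {1, 3, 4}.
Block 1, plot 4: eliminating its block and plot leaves {1, 3, 4, 5, 7}.
Block 1, plot 6: eliminating its block and plot leaves {7}.
Block 1, plot 7: eliminating its block and plot leaves {1, 4}.
Block 2, plot 2: eliminating its block and plot leaves {2, 7}.
Block 2, plot 3: eliminating its block and plot leaves {4, 6}.
Block 2, plot 4: eliminating its block and plot leaves {4, 7}.
Block 2, plot 7: eliminating its block and plot leaves {2, 4, 6}.
Block 3, plot 2: eliminating its block and plot leaves {1, 3, 5, 7}.
Block 3, plot 3: eliminating its block and plot leaves {1, 3, 6}.
Block 3, plot 4: eliminating its block and plot leaves {1, 3, 5, 7}.
Block 3, plot 5: eliminating its block and plot leaves {3, 7}.
Block 3, plot 7: eliminating its block and plot leaves {1, 6}.
Block 4, plot 2: eliminating its block and plot leaves {3}.
Block 5, plot 2: eliminating its block and plot leaves {1, 2, 3, 7}.
Block 5, plot 3: eliminating its block and plot leaves {1, 3, 4}.
Block 5, plot 4: eliminating its block and plot leaves {1, 3, 4, 7}.
Block 5, plot 5: eliminating its block and plot leaves {3, 7}.
Block 5, plot 7: eliminating its block and plot leaves {1, 2, 4}.
Block 6, plot 4: eliminating its block and plot leaves {1}.
Enumerating the assignments across these blanks that avoid any block or plot repeat gives 9 completions.

9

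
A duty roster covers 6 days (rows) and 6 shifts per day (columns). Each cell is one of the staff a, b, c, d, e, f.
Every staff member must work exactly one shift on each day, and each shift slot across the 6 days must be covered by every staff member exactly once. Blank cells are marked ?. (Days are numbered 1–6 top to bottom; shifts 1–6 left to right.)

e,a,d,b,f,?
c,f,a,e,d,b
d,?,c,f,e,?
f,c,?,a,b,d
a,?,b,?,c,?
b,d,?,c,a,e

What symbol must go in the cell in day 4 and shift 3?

e

Day 4 already has {a, b, c, d, f} and shift 3 already has {a, b, c, d}, so day 4, shift 3 must be e.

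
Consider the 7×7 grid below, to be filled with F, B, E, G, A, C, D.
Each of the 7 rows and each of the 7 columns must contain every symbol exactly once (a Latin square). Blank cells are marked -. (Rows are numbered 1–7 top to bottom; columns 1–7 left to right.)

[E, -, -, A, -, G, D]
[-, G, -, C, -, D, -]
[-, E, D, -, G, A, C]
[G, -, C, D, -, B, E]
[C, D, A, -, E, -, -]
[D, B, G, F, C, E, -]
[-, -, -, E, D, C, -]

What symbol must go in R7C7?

Row 3, column 4: row 3 has {E, G, A, C, D} and column 4 has {F, E, A, C, D}, leaving only B.
Row 3, column 1: row 3 has {B, E, G, A, C, D} and column 1 has {E, G, C, D}, leaving only F.
Row 5, column 4: row 5 has {E, A, C, D} and column 4 has {F, B, E, A, C, D}, leaving only G.
Row 5, column 6: row 5 has {E, G, A, C, D} and column 6 has {B, E, G, A, C, D}, leaving only F.
Row 5, column 7: row 5 has {F, E, G, A, C, D} and column 7 has {E, C, D}, leaving only B.
Row 6, column 7: row 6 has {F, B, E, G, C, D} and column 7 has {B, E, C, D}, leaving only A.
Row 2, column 7: row 2 has {G, C, D} and column 7 has {B, E, A, C, D}, leaving only F.
Row 7 already has {E, C, D} and column 7 already has {F, B, E, A, C, D}, so row 7, column 7 must be G.

G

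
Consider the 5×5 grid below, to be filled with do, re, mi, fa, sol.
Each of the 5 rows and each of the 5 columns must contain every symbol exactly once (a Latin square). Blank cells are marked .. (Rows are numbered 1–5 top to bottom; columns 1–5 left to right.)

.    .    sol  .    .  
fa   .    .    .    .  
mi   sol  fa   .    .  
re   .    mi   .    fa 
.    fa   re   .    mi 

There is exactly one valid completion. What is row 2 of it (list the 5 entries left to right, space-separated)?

fa re do mi sol

Row 2, column 3: row 2 has {fa} and column 3 has {re, mi, fa, sol}, leaving only do.
Row 1, column 1: row 1 has {sol} and column 1 has {re, mi, fa}, leaving only do.
Row 1, column 5: row 1 has {do, sol} and column 5 has {mi, fa}, leaving only re.
Row 2, column 5: row 2 has {do, fa} and column 5 has {re, mi, fa}, leaving only sol.
Row 1, column 2: row 1 has {do, re, sol} and column 2 has {fa, sol}, leaving only mi.
Row 2, column 2: row 2 has {do, fa, sol} and column 2 has {mi, fa, sol}, leaving only re.
Row 2, column 4: row 2 has {do, re, fa, sol} and column 4 has {}, leaving only mi.
So row 2 reads: fa re do mi sol.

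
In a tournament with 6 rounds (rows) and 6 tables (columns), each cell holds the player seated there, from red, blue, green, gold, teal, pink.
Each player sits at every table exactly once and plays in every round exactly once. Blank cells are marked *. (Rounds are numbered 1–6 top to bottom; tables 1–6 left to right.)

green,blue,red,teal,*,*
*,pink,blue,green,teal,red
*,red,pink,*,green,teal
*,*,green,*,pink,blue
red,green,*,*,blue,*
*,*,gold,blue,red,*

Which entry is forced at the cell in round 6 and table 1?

Round 1, table 5: round 1 has {red, blue, green, teal} and table 5 has {red, blue, green, teal, pink}, leaving only gold.
Round 1, table 6: round 1 has {red, blue, green, gold, teal} and table 6 has {red, blue, teal}, leaving only pink.
Round 2, table 1: round 2 has {red, blue, green, teal, pink} and table 1 has {red, green}, leaving only gold.
Round 3, table 1: round 3 has {red, green, teal, pink} and table 1 has {red, green, gold}, leaving only blue.
Round 3, table 4: round 3 has {red, blue, green, teal, pink} and table 4 has {blue, green, teal}, leaving only gold.
Round 4, table 1: round 4 has {blue, green, pink} and table 1 has {red, blue, green, gold}, leaving only teal.
Round 6 already has {red, blue, gold} and table 1 already has {red, blue, green, gold, teal}, so round 6, table 1 must be pink.

pink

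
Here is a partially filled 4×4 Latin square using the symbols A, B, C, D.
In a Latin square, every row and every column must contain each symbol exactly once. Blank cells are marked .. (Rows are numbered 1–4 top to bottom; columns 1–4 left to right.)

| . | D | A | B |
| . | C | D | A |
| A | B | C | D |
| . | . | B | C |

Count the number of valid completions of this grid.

1

Row 1, column 1: eliminating its row and column leaves {C}.
Row 2, column 1: eliminating its row and column leaves {B}.
Row 4, column 1: eliminating its row and column leaves {D}.
Row 4, column 2: eliminating its row and column leaves {A}.
Only one assignment across all blanks avoids any row or column repeat, giving 1 completion.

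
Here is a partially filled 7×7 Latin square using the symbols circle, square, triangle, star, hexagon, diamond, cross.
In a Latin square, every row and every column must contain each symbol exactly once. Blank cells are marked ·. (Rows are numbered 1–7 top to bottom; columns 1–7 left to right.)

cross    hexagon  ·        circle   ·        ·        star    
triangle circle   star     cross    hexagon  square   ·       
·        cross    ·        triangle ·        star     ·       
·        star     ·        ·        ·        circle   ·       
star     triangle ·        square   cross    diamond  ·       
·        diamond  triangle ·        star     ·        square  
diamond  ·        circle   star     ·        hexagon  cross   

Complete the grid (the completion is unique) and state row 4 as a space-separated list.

Row 1, column 6: row 1 has {circle, star, hexagon, cross} and column 6 has {circle, square, star, hexagon, diamond}, leaving only triangle.
Row 2, column 7: row 2 has {circle, square, triangle, star, hexagon, cross} and column 7 has {square, star, cross}, leaving only diamond.
Row 5, column 3: row 5 has {square, triangle, star, diamond, cross} and column 3 has {circle, triangle, star}, leaving only hexagon.
Row 5, column 7: row 5 has {square, triangle, star, hexagon, diamond, cross} and column 7 has {square, star, diamond, cross}, leaving only circle.
Row 3, column 7: row 3 has {triangle, star, cross} and column 7 has {circle, square, star, diamond, cross}, leaving only hexagon.
Row 4, column 7: row 4 has {circle, star} and column 7 has {circle, square, star, hexagon, diamond, cross}, leaving only triangle.
Row 6, column 4: row 6 has {square, triangle, star, diamond} and column 4 has {circle, square, triangle, star, cross}, leaving only hexagon.
Row 4, column 4: row 4 has {circle, triangle, star} and column 4 has {circle, square, triangle, star, hexagon, cross}, leaving only diamond.
Row 4, column 5: row 4 has {circle, triangle, star, diamond} and column 5 has {star, hexagon, cross}, leaving only square.
Row 4, column 1: row 4 has {circle, square, triangle, star, diamond} and column 1 has {triangle, star, diamond, cross}, leaving only hexagon.
Row 4, column 3: row 4 has {circle, square, triangle, star, hexagon, diamond} and column 3 has {circle, triangle, star, hexagon}, leaving only cross.
So row 4 reads: hexagon star cross diamond square circle triangle.

hexagon star cross diamond square circle triangle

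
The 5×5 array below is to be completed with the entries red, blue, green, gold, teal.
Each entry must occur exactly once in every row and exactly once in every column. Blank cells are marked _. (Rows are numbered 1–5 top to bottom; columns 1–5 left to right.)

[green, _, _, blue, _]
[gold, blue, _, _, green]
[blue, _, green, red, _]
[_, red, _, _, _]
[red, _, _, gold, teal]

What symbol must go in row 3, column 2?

Row 2, column 4: row 2 has {blue, green, gold} and column 4 has {red, blue, gold}, leaving only teal.
Row 2, column 3: row 2 has {blue, green, gold, teal} and column 3 has {green}, leaving only red.
Row 3, column 5: row 3 has {red, blue, green} and column 5 has {green, teal}, leaving only gold.
Row 3 already has {red, blue, green, gold} and column 2 already has {red, blue}, so row 3, column 2 must be teal.

teal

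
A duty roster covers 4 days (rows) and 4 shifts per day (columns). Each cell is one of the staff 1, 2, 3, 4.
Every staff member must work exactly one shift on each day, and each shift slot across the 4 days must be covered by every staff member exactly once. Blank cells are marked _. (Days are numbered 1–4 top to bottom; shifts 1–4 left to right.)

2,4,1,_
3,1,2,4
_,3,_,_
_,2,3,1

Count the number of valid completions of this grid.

Day 1, shift 4: eliminating its day and shift leaves {3}.
Day 3, shift 1: eliminating its day and shift leaves {1, 4}.
Day 3, shift 3: eliminating its day and shift leaves {4}.
Day 3, shift 4: eliminating its day and shift leaves {2}.
Day 4, shift 1: eliminating its day and shift leaves {4}.
Only one assignment across all blanks avoids any day or shift repeat, giving 1 completion.

1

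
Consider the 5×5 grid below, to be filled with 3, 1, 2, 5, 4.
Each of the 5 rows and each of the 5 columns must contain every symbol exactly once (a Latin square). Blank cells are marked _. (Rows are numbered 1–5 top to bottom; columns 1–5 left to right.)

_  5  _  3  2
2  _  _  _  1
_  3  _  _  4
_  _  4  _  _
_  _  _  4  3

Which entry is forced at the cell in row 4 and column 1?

Row 1, column 3: row 1 has {3, 2, 5} and column 3 has {4}, leaving only 1.
Row 1, column 1: row 1 has {3, 1, 2, 5} and column 1 has {2}, leaving only 4.
Row 2, column 2: row 2 has {1, 2} and column 2 has {3, 5}, leaving only 4.
Row 2, column 4: row 2 has {1, 2, 4} and column 4 has {3, 4}, leaving only 5.
Row 2, column 3: row 2 has {1, 2, 5, 4} and column 3 has {1, 4}, leaving only 3.
Row 4, column 5: row 4 has {4} and column 5 has {3, 1, 2, 4}, leaving only 5.
Row 4, column 1 is narrowed to {3, 1}.
If it were 1, then row 5, column 1 would be left with no valid symbol.
So row 4, column 1 must be 3.

3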